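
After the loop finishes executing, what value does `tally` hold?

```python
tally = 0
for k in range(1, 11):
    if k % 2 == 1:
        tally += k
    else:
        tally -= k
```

Let's trace through this code step by step.

Initialize: tally = 0
Entering loop: for k in range(1, 11):
After iteration 1: k = 1, tally = 1
After iteration 2: k = 2, tally = -1
After iteration 3: k = 3, tally = 2
After iteration 4: k = 4, tally = -2
After iteration 5: k = 5, tally = 3
After iteration 6: k = 6, tally = -3
After iteration 7: k = 7, tally = 4
After iteration 8: k = 8, tally = -4
After iteration 9: k = 9, tally = 5
After iteration 10: k = 10, tally = -5
Loop ends.

Final answer: -5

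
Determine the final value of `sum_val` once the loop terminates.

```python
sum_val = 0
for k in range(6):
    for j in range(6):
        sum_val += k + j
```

Let's trace through this code step by step.

Initialize: sum_val = 0
Entering loop: for k in range(6):
After iteration 1: k = 0, sum_val = 15
After iteration 2: k = 1, sum_val = 36
After iteration 3: k = 2, sum_val = 63
After iteration 4: k = 3, sum_val = 96
After iteration 5: k = 4, sum_val = 135
After iteration 6: k = 5, sum_val = 180
Loop ends.

Final answer: 180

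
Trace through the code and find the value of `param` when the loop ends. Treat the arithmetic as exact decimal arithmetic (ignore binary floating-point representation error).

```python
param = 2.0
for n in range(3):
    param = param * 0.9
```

Let's trace through this code step by step.

Initialize: param = 2.0
Entering loop: for n in range(3):
After iteration 1: n = 0, param = 1.8
After iteration 2: n = 1, param = 1.62
After iteration 3: n = 2, param = 1.458
Loop ends.

Final answer: 1.458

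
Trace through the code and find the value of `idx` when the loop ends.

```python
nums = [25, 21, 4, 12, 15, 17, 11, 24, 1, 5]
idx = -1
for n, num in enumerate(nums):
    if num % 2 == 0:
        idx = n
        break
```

Let's trace through this code step by step.

Initialize: nums = [25, 21, 4, 12, 15, 17, 11, 24, 1, 5]
Initialize: idx = -1
Entering loop: for n, num in enumerate(nums):
After iteration 1: n = 0, num = 25, idx = -1
After iteration 2: n = 1, num = 21, idx = -1
After iteration 3: n = 2, num = 4, idx = 2
Loop ends.

Final answer: 2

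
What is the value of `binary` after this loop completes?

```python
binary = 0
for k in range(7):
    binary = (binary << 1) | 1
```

Let's trace through this code step by step.

Initialize: binary = 0
Entering loop: for k in range(7):
After iteration 1: k = 0, binary = 1
After iteration 2: k = 1, binary = 3
After iteration 3: k = 2, binary = 7
After iteration 4: k = 3, binary = 15
After iteration 5: k = 4, binary = 31
After iteration 6: k = 5, binary = 63
After iteration 7: k = 6, binary = 127
Loop ends.

Final answer: 127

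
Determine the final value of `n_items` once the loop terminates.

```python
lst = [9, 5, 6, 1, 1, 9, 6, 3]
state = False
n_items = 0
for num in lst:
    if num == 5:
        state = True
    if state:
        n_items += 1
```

Let's trace through this code step by step.

Initialize: lst = [9, 5, 6, 1, 1, 9, 6, 3]
Initialize: state = False
Initialize: n_items = 0
Entering loop: for num in lst:
After iteration 1: num = 9, state = False, n_items = 0
After iteration 2: num = 5, state = True, n_items = 1
After iteration 3: num = 6, state = True, n_items = 2
After iteration 4: num = 1, state = True, n_items = 3
After iteration 5: num = 1, state = True, n_items = 4
After iteration 6: num = 9, state = True, n_items = 5
After iteration 7: num = 6, state = True, n_items = 6
After iteration 8: num = 3, state = True, n_items = 7
Loop ends.

Final answer: 7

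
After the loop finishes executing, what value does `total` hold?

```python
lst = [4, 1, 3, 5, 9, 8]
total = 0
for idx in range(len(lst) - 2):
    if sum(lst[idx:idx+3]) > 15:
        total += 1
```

Let's trace through this code step by step.

Initialize: lst = [4, 1, 3, 5, 9, 8]
Initialize: total = 0
Entering loop: for idx in range(len(lst) - 2):
After iteration 1: idx = 0, total = 0
After iteration 2: idx = 1, total = 0
After iteration 3: idx = 2, total = 1
After iteration 4: idx = 3, total = 2
Loop ends.

Final answer: 2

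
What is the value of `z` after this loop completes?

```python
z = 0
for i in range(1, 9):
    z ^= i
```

Let's trace through this code step by step.

Initialize: z = 0
Entering loop: for i in range(1, 9):
After iteration 1: i = 1, z = 1
After iteration 2: i = 2, z = 3
After iteration 3: i = 3, z = 0
After iteration 4: i = 4, z = 4
After iteration 5: i = 5, z = 1
After iteration 6: i = 6, z = 7
After iteration 7: i = 7, z = 0
After iteration 8: i = 8, z = 8
Loop ends.

Final answer: 8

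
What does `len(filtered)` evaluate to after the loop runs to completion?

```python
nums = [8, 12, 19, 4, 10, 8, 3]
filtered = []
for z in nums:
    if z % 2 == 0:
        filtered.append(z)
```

Let's trace through this code step by step.

Initialize: nums = [8, 12, 19, 4, 10, 8, 3]
Initialize: filtered = []
Entering loop: for z in nums:
After iteration 1: z = 8, filtered = [8]
After iteration 2: z = 12, filtered = [8, 12]
After iteration 3: z = 19, filtered = [8, 12]
After iteration 4: z = 4, filtered = [8, 12, 4]
After iteration 5: z = 10, filtered = [8, 12, 4, 10]
After iteration 6: z = 8, filtered = [8, 12, 4, 10, 8]
After iteration 7: z = 3, filtered = [8, 12, 4, 10, 8]
Loop ends.
len(filtered) = 5

Final answer: 5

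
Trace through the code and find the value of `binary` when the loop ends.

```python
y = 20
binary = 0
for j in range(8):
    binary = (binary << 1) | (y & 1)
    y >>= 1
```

Let's trace through this code step by step.

Initialize: y = 20
Initialize: binary = 0
Entering loop: for j in range(8):
After iteration 1: j = 0, y = 10, binary = 0
After iteration 2: j = 1, y = 5, binary = 0
After iteration 3: j = 2, y = 2, binary = 1
After iteration 4: j = 3, y = 1, binary = 2
After iteration 5: j = 4, y = 0, binary = 5
After iteration 6: j = 5, y = 0, binary = 10
After iteration 7: j = 6, y = 0, binary = 20
After iteration 8: j = 7, y = 0, binary = 40
Loop ends.

Final answer: 40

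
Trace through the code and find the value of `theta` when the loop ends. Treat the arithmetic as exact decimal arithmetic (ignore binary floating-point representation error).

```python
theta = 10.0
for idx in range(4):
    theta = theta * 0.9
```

Let's trace through this code step by step.

Initialize: theta = 10.0
Entering loop: for idx in range(4):
After iteration 1: idx = 0, theta = 9.0
After iteration 2: idx = 1, theta = 8.1
After iteration 3: idx = 2, theta = 7.29
After iteration 4: idx = 3, theta = 6.561
Loop ends.

Final answer: 6.561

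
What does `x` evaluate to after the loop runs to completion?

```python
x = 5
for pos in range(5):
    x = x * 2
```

Let's trace through this code step by step.

Initialize: x = 5
Entering loop: for pos in range(5):
After iteration 1: pos = 0, x = 10
After iteration 2: pos = 1, x = 20
After iteration 3: pos = 2, x = 40
After iteration 4: pos = 3, x = 80
After iteration 5: pos = 4, x = 160
Loop ends.

Final answer: 160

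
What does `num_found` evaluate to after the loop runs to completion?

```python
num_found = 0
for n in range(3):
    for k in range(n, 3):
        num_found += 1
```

Let's trace through this code step by step.

Initialize: num_found = 0
Entering loop: for n in range(3):
After iteration 1: n = 0, num_found = 3
After iteration 2: n = 1, num_found = 5
After iteration 3: n = 2, num_found = 6
Loop ends.

Final answer: 6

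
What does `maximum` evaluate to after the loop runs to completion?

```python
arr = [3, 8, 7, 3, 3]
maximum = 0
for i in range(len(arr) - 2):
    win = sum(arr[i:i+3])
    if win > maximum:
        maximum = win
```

Let's trace through this code step by step.

Initialize: arr = [3, 8, 7, 3, 3]
Initialize: maximum = 0
Entering loop: for i in range(len(arr) - 2):
After iteration 1: i = 0, maximum = 18, win = 18
After iteration 2: i = 1, maximum = 18, win = 18
After iteration 3: i = 2, maximum = 18, win = 13
Loop ends.

Final answer: 18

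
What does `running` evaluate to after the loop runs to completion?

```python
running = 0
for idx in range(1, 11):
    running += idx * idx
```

Let's trace through this code step by step.

Initialize: running = 0
Entering loop: for idx in range(1, 11):
After iteration 1: idx = 1, running = 1
After iteration 2: idx = 2, running = 5
After iteration 3: idx = 3, running = 14
After iteration 4: idx = 4, running = 30
After iteration 5: idx = 5, running = 55
After iteration 6: idx = 6, running = 91
After iteration 7: idx = 7, running = 140
After iteration 8: idx = 8, running = 204
After iteration 9: idx = 9, running = 285
After iteration 10: idx = 10, running = 385
Loop ends.

Final answer: 385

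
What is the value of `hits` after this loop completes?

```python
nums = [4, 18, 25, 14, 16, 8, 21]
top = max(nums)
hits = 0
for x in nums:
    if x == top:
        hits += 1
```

Let's trace through this code step by step.

Initialize: nums = [4, 18, 25, 14, 16, 8, 21]
Initialize: top = 25
Initialize: hits = 0
Entering loop: for x in nums:
After iteration 1: x = 4, hits = 0
After iteration 2: x = 18, hits = 0
After iteration 3: x = 25, hits = 1
After iteration 4: x = 14, hits = 1
After iteration 5: x = 16, hits = 1
After iteration 6: x = 8, hits = 1
After iteration 7: x = 21, hits = 1
Loop ends.

Final answer: 1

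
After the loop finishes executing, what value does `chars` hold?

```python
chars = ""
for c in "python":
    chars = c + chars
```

Let's trace through this code step by step.

Initialize: chars = ''
Entering loop: for c in "python":
After iteration 1: c = 'p', chars = 'p'
After iteration 2: c = 'y', chars = 'yp'
After iteration 3: c = 't', chars = 'typ'
After iteration 4: c = 'h', chars = 'htyp'
After iteration 5: c = 'o', chars = 'ohtyp'
After iteration 6: c = 'n', chars = 'nohtyp'
Loop ends.

Final answer: 'nohtyp'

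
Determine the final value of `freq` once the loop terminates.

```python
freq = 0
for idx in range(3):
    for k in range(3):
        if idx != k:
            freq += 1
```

Let's trace through this code step by step.

Initialize: freq = 0
Entering loop: for idx in range(3):
After iteration 1: idx = 0, freq = 2
After iteration 2: idx = 1, freq = 4
After iteration 3: idx = 2, freq = 6
Loop ends.

Final answer: 6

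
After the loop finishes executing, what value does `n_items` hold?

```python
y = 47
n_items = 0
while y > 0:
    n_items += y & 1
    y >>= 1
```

Let's trace through this code step by step.

Initialize: y = 47
Initialize: n_items = 0
Entering loop: while y > 0:
After iteration 1: y = 23, n_items = 1
After iteration 2: y = 11, n_items = 2
After iteration 3: y = 5, n_items = 3
After iteration 4: y = 2, n_items = 4
After iteration 5: y = 1, n_items = 4
After iteration 6: y = 0, n_items = 5
Loop ends.

Final answer: 5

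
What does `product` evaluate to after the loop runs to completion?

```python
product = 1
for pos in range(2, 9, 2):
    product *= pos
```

Let's trace through this code step by step.

Initialize: product = 1
Entering loop: for pos in range(2, 9, 2):
After iteration 1: pos = 2, product = 2
After iteration 2: pos = 4, product = 8
After iteration 3: pos = 6, product = 48
After iteration 4: pos = 8, product = 384
Loop ends.

Final answer: 384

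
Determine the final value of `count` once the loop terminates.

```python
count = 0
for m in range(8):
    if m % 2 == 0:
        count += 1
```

Let's trace through this code step by step.

Initialize: count = 0
Entering loop: for m in range(8):
After iteration 1: m = 0, count = 1
After iteration 2: m = 1, count = 1
After iteration 3: m = 2, count = 2
After iteration 4: m = 3, count = 2
After iteration 5: m = 4, count = 3
After iteration 6: m = 5, count = 3
After iteration 7: m = 6, count = 4
After iteration 8: m = 7, count = 4
Loop ends.

Final answer: 4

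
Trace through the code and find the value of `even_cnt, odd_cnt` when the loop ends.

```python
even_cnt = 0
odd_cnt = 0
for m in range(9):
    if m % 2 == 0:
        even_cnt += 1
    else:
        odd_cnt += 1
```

Let's trace through this code step by step.

Initialize: even_cnt = 0
Initialize: odd_cnt = 0
Entering loop: for m in range(9):
After iteration 1: m = 0, even_cnt = 1, odd_cnt = 0
After iteration 2: m = 1, even_cnt = 1, odd_cnt = 1
After iteration 3: m = 2, even_cnt = 2, odd_cnt = 1
After iteration 4: m = 3, even_cnt = 2, odd_cnt = 2
After iteration 5: m = 4, even_cnt = 3, odd_cnt = 2
After iteration 6: m = 5, even_cnt = 3, odd_cnt = 3
After iteration 7: m = 6, even_cnt = 4, odd_cnt = 3
After iteration 8: m = 7, even_cnt = 4, odd_cnt = 4
After iteration 9: m = 8, even_cnt = 5, odd_cnt = 4
Loop ends.

Final answer: 5, 4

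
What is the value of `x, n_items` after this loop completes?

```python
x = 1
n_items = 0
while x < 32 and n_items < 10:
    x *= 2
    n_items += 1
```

Let's trace through this code step by step.

Initialize: x = 1
Initialize: n_items = 0
Entering loop: while x < 32 and n_items < 10:
After iteration 1: x = 2, n_items = 1
After iteration 2: x = 4, n_items = 2
After iteration 3: x = 8, n_items = 3
After iteration 4: x = 16, n_items = 4
After iteration 5: x = 32, n_items = 5
Loop ends.

Final answer: 32, 5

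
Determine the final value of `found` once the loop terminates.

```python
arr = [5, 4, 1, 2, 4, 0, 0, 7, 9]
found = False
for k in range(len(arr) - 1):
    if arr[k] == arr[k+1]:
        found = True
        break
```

Let's trace through this code step by step.

Initialize: arr = [5, 4, 1, 2, 4, 0, 0, 7, 9]
Initialize: found = False
Entering loop: for k in range(len(arr) - 1):
After iteration 1: k = 0, found = False
After iteration 2: k = 1, found = False
After iteration 3: k = 2, found = False
After iteration 4: k = 3, found = False
After iteration 5: k = 4, found = False
After iteration 6: k = 5, found = True
Loop ends.

Final answer: True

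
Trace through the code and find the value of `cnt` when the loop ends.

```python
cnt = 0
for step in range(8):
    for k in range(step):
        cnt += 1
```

Let's trace through this code step by step.

Initialize: cnt = 0
Entering loop: for step in range(8):
After iteration 1: step = 0, cnt = 0
After iteration 2: step = 1, cnt = 1, k = 0
After iteration 3: step = 2, cnt = 3, k = 1
After iteration 4: step = 3, cnt = 6, k = 2
After iteration 5: step = 4, cnt = 10, k = 3
After iteration 6: step = 5, cnt = 15, k = 4
After iteration 7: step = 6, cnt = 21, k = 5
After iteration 8: step = 7, cnt = 28, k = 6
Loop ends.

Final answer: 28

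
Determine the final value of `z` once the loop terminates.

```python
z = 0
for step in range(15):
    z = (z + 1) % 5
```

Let's trace through this code step by step.

Initialize: z = 0
Entering loop: for step in range(15):
After iteration 1: step = 0, z = 1
After iteration 2: step = 1, z = 2
After iteration 3: step = 2, z = 3
After iteration 4: step = 3, z = 4
After iteration 5: step = 4, z = 0
After iteration 6: step = 5, z = 1
After iteration 7: step = 6, z = 2
After iteration 8: step = 7, z = 3
After iteration 9: step = 8, z = 4
After iteration 10: step = 9, z = 0
After iteration 11: step = 10, z = 1
After iteration 12: step = 11, z = 2
After iteration 13: step = 12, z = 3
After iteration 14: step = 13, z = 4
After iteration 15: step = 14, z = 0
Loop ends.

Final answer: 0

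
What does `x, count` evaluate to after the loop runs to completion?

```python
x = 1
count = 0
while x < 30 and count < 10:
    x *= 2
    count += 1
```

Let's trace through this code step by step.

Initialize: x = 1
Initialize: count = 0
Entering loop: while x < 30 and count < 10:
After iteration 1: x = 2, count = 1
After iteration 2: x = 4, count = 2
After iteration 3: x = 8, count = 3
After iteration 4: x = 16, count = 4
After iteration 5: x = 32, count = 5
Loop ends.

Final answer: 32, 5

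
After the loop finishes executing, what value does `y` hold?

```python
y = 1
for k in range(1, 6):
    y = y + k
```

Let's trace through this code step by step.

Initialize: y = 1
Entering loop: for k in range(1, 6):
After iteration 1: k = 1, y = 2
After iteration 2: k = 2, y = 4
After iteration 3: k = 3, y = 7
After iteration 4: k = 4, y = 11
After iteration 5: k = 5, y = 16
Loop ends.

Final answer: 16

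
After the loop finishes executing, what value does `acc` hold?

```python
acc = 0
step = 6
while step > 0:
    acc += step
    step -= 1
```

Let's trace through this code step by step.

Initialize: acc = 0
Initialize: step = 6
Entering loop: while step > 0:
After iteration 1: acc = 6, step = 5
After iteration 2: acc = 11, step = 4
After iteration 3: acc = 15, step = 3
After iteration 4: acc = 18, step = 2
After iteration 5: acc = 20, step = 1
After iteration 6: acc = 21, step = 0
Loop ends.

Final answer: 21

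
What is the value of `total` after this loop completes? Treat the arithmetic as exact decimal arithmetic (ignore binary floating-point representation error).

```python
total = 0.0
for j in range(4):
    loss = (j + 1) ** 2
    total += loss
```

Let's trace through this code step by step.

Initialize: total = 0.0
Entering loop: for j in range(4):
After iteration 1: j = 0, total = 1.0, loss = 1
After iteration 2: j = 1, total = 5.0, loss = 4
After iteration 3: j = 2, total = 14.0, loss = 9
After iteration 4: j = 3, total = 30.0, loss = 16
Loop ends.

Final answer: 30.0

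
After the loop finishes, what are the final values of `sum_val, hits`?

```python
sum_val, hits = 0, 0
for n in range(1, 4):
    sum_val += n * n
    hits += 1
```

Let's trace through this code step by step.

Initialize: sum_val = 0
Initialize: hits = 0
Entering loop: for n in range(1, 4):
After iteration 1: n = 1, sum_val = 1, hits = 1
After iteration 2: n = 2, sum_val = 5, hits = 2
After iteration 3: n = 3, sum_val = 14, hits = 3
Loop ends.

Final answer: 14, 3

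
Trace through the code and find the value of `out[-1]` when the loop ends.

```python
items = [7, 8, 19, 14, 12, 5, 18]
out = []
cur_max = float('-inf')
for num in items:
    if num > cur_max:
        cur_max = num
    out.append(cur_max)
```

Let's trace through this code step by step.

Initialize: items = [7, 8, 19, 14, 12, 5, 18]
Initialize: out = []
Initialize: cur_max = -inf
Entering loop: for num in items:
After iteration 1: num = 7, out = [7], cur_max = 7
After iteration 2: num = 8, out = [7, 8], cur_max = 8
After iteration 3: num = 19, out = [7, 8, 19], cur_max = 19
After iteration 4: num = 14, out = [7, 8, 19, 19], cur_max = 19
After iteration 5: num = 12, out = [7, 8, 19, 19, 19], cur_max = 19
After iteration 6: num = 5, out = [7, 8, 19, 19, 19, 19], cur_max = 19
After iteration 7: num = 18, out = [7, 8, 19, 19, 19, 19, 19], cur_max = 19
Loop ends.
out[-1] = 19

Final answer: 19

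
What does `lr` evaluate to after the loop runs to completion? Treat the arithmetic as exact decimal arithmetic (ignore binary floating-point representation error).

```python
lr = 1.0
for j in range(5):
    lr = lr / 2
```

Let's trace through this code step by step.

Initialize: lr = 1.0
Entering loop: for j in range(5):
After iteration 1: j = 0, lr = 0.5
After iteration 2: j = 1, lr = 0.25
After iteration 3: j = 2, lr = 0.125
After iteration 4: j = 3, lr = 0.0625
After iteration 5: j = 4, lr = 0.03125
Loop ends.

Final answer: 0.03125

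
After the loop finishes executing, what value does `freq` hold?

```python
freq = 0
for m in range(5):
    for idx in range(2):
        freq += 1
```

Let's trace through this code step by step.

Initialize: freq = 0
Entering loop: for m in range(5):
After iteration 1: m = 0, freq = 2
After iteration 2: m = 1, freq = 4
After iteration 3: m = 2, freq = 6
After iteration 4: m = 3, freq = 8
After iteration 5: m = 4, freq = 10
Loop ends.

Final answer: 10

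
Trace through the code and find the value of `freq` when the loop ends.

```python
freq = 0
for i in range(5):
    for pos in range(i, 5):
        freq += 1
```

Let's trace through this code step by step.

Initialize: freq = 0
Entering loop: for i in range(5):
After iteration 1: i = 0, freq = 5
After iteration 2: i = 1, freq = 9
After iteration 3: i = 2, freq = 12
After iteration 4: i = 3, freq = 14
After iteration 5: i = 4, freq = 15
Loop ends.

Final answer: 15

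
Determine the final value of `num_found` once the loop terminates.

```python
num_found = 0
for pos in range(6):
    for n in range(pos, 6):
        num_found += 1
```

Let's trace through this code step by step.

Initialize: num_found = 0
Entering loop: for pos in range(6):
After iteration 1: pos = 0, num_found = 6
After iteration 2: pos = 1, num_found = 11
After iteration 3: pos = 2, num_found = 15
After iteration 4: pos = 3, num_found = 18
After iteration 5: pos = 4, num_found = 20
After iteration 6: pos = 5, num_found = 21
Loop ends.

Final answer: 21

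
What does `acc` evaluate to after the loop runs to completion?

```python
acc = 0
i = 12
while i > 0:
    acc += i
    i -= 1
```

Let's trace through this code step by step.

Initialize: acc = 0
Initialize: i = 12
Entering loop: while i > 0:
After iteration 1: acc = 12, i = 11
After iteration 2: acc = 23, i = 10
After iteration 3: acc = 33, i = 9
After iteration 4: acc = 42, i = 8
After iteration 5: acc = 50, i = 7
After iteration 6: acc = 57, i = 6
After iteration 7: acc = 63, i = 5
After iteration 8: acc = 68, i = 4
After iteration 9: acc = 72, i = 3
After iteration 10: acc = 75, i = 2
After iteration 11: acc = 77, i = 1
After iteration 12: acc = 78, i = 0
Loop ends.

Final answer: 78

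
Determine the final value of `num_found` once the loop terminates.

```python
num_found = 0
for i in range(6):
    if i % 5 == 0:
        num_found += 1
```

Let's trace through this code step by step.

Initialize: num_found = 0
Entering loop: for i in range(6):
After iteration 1: i = 0, num_found = 1
After iteration 2: i = 1, num_found = 1
After iteration 3: i = 2, num_found = 1
After iteration 4: i = 3, num_found = 1
After iteration 5: i = 4, num_found = 1
After iteration 6: i = 5, num_found = 2
Loop ends.

Final answer: 2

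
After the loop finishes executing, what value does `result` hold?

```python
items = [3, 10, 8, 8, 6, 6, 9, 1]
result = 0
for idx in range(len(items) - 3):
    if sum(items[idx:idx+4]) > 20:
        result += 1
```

Let's trace through this code step by step.

Initialize: items = [3, 10, 8, 8, 6, 6, 9, 1]
Initialize: result = 0
Entering loop: for idx in range(len(items) - 3):
After iteration 1: idx = 0, result = 1
After iteration 2: idx = 1, result = 2
After iteration 3: idx = 2, result = 3
After iteration 4: idx = 3, result = 4
After iteration 5: idx = 4, result = 5
Loop ends.

Final answer: 5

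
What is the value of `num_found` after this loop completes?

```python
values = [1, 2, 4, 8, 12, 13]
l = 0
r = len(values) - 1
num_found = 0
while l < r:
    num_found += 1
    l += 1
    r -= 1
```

Let's trace through this code step by step.

Initialize: values = [1, 2, 4, 8, 12, 13]
Initialize: l = 0
Initialize: r = 5
Initialize: num_found = 0
Entering loop: while l < r:
After iteration 1: l = 1, r = 4, num_found = 1
After iteration 2: l = 2, r = 3, num_found = 2
After iteration 3: l = 3, r = 2, num_found = 3
Loop ends.

Final answer: 3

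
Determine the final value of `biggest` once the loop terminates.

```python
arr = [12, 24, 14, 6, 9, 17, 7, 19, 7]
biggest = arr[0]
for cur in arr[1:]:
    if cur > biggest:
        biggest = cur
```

Let's trace through this code step by step.

Initialize: arr = [12, 24, 14, 6, 9, 17, 7, 19, 7]
Initialize: biggest = 12
Entering loop: for cur in arr[1:]:
After iteration 1: cur = 24, biggest = 24
After iteration 2: cur = 14, biggest = 24
After iteration 3: cur = 6, biggest = 24
After iteration 4: cur = 9, biggest = 24
After iteration 5: cur = 17, biggest = 24
After iteration 6: cur = 7, biggest = 24
After iteration 7: cur = 19, biggest = 24
After iteration 8: cur = 7, biggest = 24
Loop ends.

Final answer: 24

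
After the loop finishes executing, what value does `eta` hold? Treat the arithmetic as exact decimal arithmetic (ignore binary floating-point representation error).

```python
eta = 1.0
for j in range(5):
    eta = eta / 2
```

Let's trace through this code step by step.

Initialize: eta = 1.0
Entering loop: for j in range(5):
After iteration 1: j = 0, eta = 0.5
After iteration 2: j = 1, eta = 0.25
After iteration 3: j = 2, eta = 0.125
After iteration 4: j = 3, eta = 0.0625
After iteration 5: j = 4, eta = 0.03125
Loop ends.

Final answer: 0.03125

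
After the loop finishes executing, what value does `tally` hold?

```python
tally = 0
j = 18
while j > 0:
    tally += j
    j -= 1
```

Let's trace through this code step by step.

Initialize: tally = 0
Initialize: j = 18
Entering loop: while j > 0:
After iteration 1: tally = 18, j = 17
After iteration 2: tally = 35, j = 16
After iteration 3: tally = 51, j = 15
After iteration 4: tally = 66, j = 14
After iteration 5: tally = 80, j = 13
After iteration 6: tally = 93, j = 12
After iteration 7: tally = 105, j = 11
After iteration 8: tally = 116, j = 10
After iteration 9: tally = 126, j = 9
After iteration 10: tally = 135, j = 8
After iteration 11: tally = 143, j = 7
After iteration 12: tally = 150, j = 6
After iteration 13: tally = 156, j = 5
After iteration 14: tally = 161, j = 4
After iteration 15: tally = 165, j = 3
After iteration 16: tally = 168, j = 2
After iteration 17: tally = 170, j = 1
After iteration 18: tally = 171, j = 0
Loop ends.

Final answer: 171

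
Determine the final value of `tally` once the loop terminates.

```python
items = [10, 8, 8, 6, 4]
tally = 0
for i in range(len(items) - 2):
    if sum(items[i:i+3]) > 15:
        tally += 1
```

Let's trace through this code step by step.

Initialize: items = [10, 8, 8, 6, 4]
Initialize: tally = 0
Entering loop: for i in range(len(items) - 2):
After iteration 1: i = 0, tally = 1
After iteration 2: i = 1, tally = 2
After iteration 3: i = 2, tally = 3
Loop ends.

Final answer: 3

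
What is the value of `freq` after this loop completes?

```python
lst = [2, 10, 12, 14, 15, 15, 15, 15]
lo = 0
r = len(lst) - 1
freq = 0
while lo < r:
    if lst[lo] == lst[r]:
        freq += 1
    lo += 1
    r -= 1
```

Let's trace through this code step by step.

Initialize: lst = [2, 10, 12, 14, 15, 15, 15, 15]
Initialize: lo = 0
Initialize: r = 7
Initialize: freq = 0
Entering loop: while lo < r:
After iteration 1: lo = 1, r = 6, freq = 0
After iteration 2: lo = 2, r = 5, freq = 0
After iteration 3: lo = 3, r = 4, freq = 0
After iteration 4: lo = 4, r = 3, freq = 0
Loop ends.

Final answer: 0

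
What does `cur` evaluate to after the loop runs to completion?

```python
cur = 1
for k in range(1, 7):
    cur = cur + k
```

Let's trace through this code step by step.

Initialize: cur = 1
Entering loop: for k in range(1, 7):
After iteration 1: k = 1, cur = 2
After iteration 2: k = 2, cur = 4
After iteration 3: k = 3, cur = 7
After iteration 4: k = 4, cur = 11
After iteration 5: k = 5, cur = 16
After iteration 6: k = 6, cur = 22
Loop ends.

Final answer: 22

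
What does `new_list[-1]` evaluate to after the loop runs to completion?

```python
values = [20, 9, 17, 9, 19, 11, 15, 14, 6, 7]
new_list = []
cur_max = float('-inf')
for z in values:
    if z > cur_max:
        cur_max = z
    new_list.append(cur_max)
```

Let's trace through this code step by step.

Initialize: values = [20, 9, 17, 9, 19, 11, 15, 14, 6, 7]
Initialize: new_list = []
Initialize: cur_max = -inf
Entering loop: for z in values:
After iteration 1: z = 20, new_list = [20], cur_max = 20
After iteration 2: z = 9, new_list = [20, 20], cur_max = 20
After iteration 3: z = 17, new_list = [20, 20, 20], cur_max = 20
After iteration 4: z = 9, new_list = [20, 20, 20, 20], cur_max = 20
After iteration 5: z = 19, new_list = [20, 20, 20, 20, 20], cur_max = 20
After iteration 6: z = 11, new_list = [20, 20, 20, 20, 20, 20], cur_max = 20
After iteration 7: z = 15, new_list = [20, 20, 20, 20, 20, 20, 20], cur_max = 20
After iteration 8: z = 14, new_list = [20, 20, 20, 20, 20, 20, 20, 20], cur_max = 20
After iteration 9: z = 6, new_list = [20, 20, 20, 20, 20, 20, 20, 20, 20], cur_max = 20
After iteration 10: z = 7, new_list = [20, 20, 20, 20, 20, 20, 20, 20, 20, 20], cur_max = 20
Loop ends.
new_list[-1] = 20

Final answer: 20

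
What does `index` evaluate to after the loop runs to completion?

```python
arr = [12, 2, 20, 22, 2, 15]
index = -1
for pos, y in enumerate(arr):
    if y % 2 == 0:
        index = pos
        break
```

Let's trace through this code step by step.

Initialize: arr = [12, 2, 20, 22, 2, 15]
Initialize: index = -1
Entering loop: for pos, y in enumerate(arr):
After iteration 1: pos = 0, y = 12, index = 0
Loop ends.

Final answer: 0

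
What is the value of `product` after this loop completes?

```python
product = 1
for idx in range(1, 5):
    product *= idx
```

Let's trace through this code step by step.

Initialize: product = 1
Entering loop: for idx in range(1, 5):
After iteration 1: idx = 1, product = 1
After iteration 2: idx = 2, product = 2
After iteration 3: idx = 3, product = 6
After iteration 4: idx = 4, product = 24
Loop ends.

Final answer: 24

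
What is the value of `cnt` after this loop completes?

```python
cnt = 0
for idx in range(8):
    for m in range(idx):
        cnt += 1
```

Let's trace through this code step by step.

Initialize: cnt = 0
Entering loop: for idx in range(8):
After iteration 1: idx = 0, cnt = 0
After iteration 2: idx = 1, cnt = 1, m = 0
After iteration 3: idx = 2, cnt = 3, m = 1
After iteration 4: idx = 3, cnt = 6, m = 2
After iteration 5: idx = 4, cnt = 10, m = 3
After iteration 6: idx = 5, cnt = 15, m = 4
After iteration 7: idx = 6, cnt = 21, m = 5
After iteration 8: idx = 7, cnt = 28, m = 6
Loop ends.

Final answer: 28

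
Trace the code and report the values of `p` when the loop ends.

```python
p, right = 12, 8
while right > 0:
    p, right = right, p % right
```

Let's trace through this code step by step.

Initialize: p = 12
Initialize: right = 8
Entering loop: while right > 0:
After iteration 1: p = 8, right = 4
After iteration 2: p = 4, right = 0
Loop ends.

Final answer: 4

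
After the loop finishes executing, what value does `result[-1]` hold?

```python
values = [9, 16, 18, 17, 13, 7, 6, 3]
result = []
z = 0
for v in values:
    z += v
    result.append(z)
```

Let's trace through this code step by step.

Initialize: values = [9, 16, 18, 17, 13, 7, 6, 3]
Initialize: result = []
Initialize: z = 0
Entering loop: for v in values:
After iteration 1: v = 9, result = [9], z = 9
After iteration 2: v = 16, result = [9, 25], z = 25
After iteration 3: v = 18, result = [9, 25, 43], z = 43
After iteration 4: v = 17, result = [9, 25, 43, 60], z = 60
After iteration 5: v = 13, result = [9, 25, 43, 60, 73], z = 73
After iteration 6: v = 7, result = [9, 25, 43, 60, 73, 80], z = 80
After iteration 7: v = 6, result = [9, 25, 43, 60, 73, 80, 86], z = 86
After iteration 8: v = 3, result = [9, 25, 43, 60, 73, 80, 86, 89], z = 89
Loop ends.
result[-1] = 89

Final answer: 89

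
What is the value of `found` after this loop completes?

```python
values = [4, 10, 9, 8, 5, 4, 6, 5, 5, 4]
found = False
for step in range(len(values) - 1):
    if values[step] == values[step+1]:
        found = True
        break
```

Let's trace through this code step by step.

Initialize: values = [4, 10, 9, 8, 5, 4, 6, 5, 5, 4]
Initialize: found = False
Entering loop: for step in range(len(values) - 1):
After iteration 1: step = 0, found = False
After iteration 2: step = 1, found = False
After iteration 3: step = 2, found = False
After iteration 4: step = 3, found = False
After iteration 5: step = 4, found = False
After iteration 6: step = 5, found = False
After iteration 7: step = 6, found = False
After iteration 8: step = 7, found = True
Loop ends.

Final answer: True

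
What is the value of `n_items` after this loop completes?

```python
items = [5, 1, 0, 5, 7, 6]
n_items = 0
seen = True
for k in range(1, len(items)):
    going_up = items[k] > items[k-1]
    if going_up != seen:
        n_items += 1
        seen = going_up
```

Let's trace through this code step by step.

Initialize: items = [5, 1, 0, 5, 7, 6]
Initialize: n_items = 0
Initialize: seen = True
Entering loop: for k in range(1, len(items)):
After iteration 1: k = 1, n_items = 1, seen = False, going_up = False
After iteration 2: k = 2, n_items = 1, seen = False, going_up = False
After iteration 3: k = 3, n_items = 2, seen = True, going_up = True
After iteration 4: k = 4, n_items = 2, seen = True, going_up = True
After iteration 5: k = 5, n_items = 3, seen = False, going_up = False
Loop ends.

Final answer: 3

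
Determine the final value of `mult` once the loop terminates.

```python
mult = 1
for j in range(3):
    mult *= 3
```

Let's trace through this code step by step.

Initialize: mult = 1
Entering loop: for j in range(3):
After iteration 1: j = 0, mult = 3
After iteration 2: j = 1, mult = 9
After iteration 3: j = 2, mult = 27
Loop ends.

Final answer: 27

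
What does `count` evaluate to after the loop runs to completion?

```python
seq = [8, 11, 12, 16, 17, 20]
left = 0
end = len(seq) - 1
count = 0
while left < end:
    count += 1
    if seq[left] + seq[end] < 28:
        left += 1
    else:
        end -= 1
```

Let's trace through this code step by step.

Initialize: seq = [8, 11, 12, 16, 17, 20]
Initialize: left = 0
Initialize: end = 5
Initialize: count = 0
Entering loop: while left < end:
After iteration 1: left = 0, end = 4, count = 1
After iteration 2: left = 1, end = 4, count = 2
After iteration 3: left = 1, end = 3, count = 3
After iteration 4: left = 2, end = 3, count = 4
After iteration 5: left = 2, end = 2, count = 5
Loop ends.

Final answer: 5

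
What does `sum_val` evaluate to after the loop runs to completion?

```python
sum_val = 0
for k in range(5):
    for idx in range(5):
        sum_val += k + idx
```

Let's trace through this code step by step.

Initialize: sum_val = 0
Entering loop: for k in range(5):
After iteration 1: k = 0, sum_val = 10
After iteration 2: k = 1, sum_val = 25
After iteration 3: k = 2, sum_val = 45
After iteration 4: k = 3, sum_val = 70
After iteration 5: k = 4, sum_val = 100
Loop ends.

Final answer: 100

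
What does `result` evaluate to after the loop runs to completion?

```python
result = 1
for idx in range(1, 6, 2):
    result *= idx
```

Let's trace through this code step by step.

Initialize: result = 1
Entering loop: for idx in range(1, 6, 2):
After iteration 1: idx = 1, result = 1
After iteration 2: idx = 3, result = 3
After iteration 3: idx = 5, result = 15
Loop ends.

Final answer: 15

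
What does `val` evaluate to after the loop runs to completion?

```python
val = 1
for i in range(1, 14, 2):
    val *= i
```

Let's trace through this code step by step.

Initialize: val = 1
Entering loop: for i in range(1, 14, 2):
After iteration 1: i = 1, val = 1
After iteration 2: i = 3, val = 3
After iteration 3: i = 5, val = 15
After iteration 4: i = 7, val = 105
After iteration 5: i = 9, val = 945
After iteration 6: i = 11, val = 10395
After iteration 7: i = 13, val = 135135
Loop ends.

Final answer: 135135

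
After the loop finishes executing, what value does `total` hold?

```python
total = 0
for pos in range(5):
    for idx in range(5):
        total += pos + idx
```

Let's trace through this code step by step.

Initialize: total = 0
Entering loop: for pos in range(5):
After iteration 1: pos = 0, total = 10
After iteration 2: pos = 1, total = 25
After iteration 3: pos = 2, total = 45
After iteration 4: pos = 3, total = 70
After iteration 5: pos = 4, total = 100
Loop ends.

Final answer: 100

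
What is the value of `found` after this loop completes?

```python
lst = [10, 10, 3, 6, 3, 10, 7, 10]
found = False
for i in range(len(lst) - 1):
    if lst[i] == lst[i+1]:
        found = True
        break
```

Let's trace through this code step by step.

Initialize: lst = [10, 10, 3, 6, 3, 10, 7, 10]
Initialize: found = False
Entering loop: for i in range(len(lst) - 1):
After iteration 1: i = 0, found = True
Loop ends.

Final answer: True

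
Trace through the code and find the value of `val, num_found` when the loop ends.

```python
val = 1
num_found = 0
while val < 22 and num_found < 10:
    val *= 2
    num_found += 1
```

Let's trace through this code step by step.

Initialize: val = 1
Initialize: num_found = 0
Entering loop: while val < 22 and num_found < 10:
After iteration 1: val = 2, num_found = 1
After iteration 2: val = 4, num_found = 2
After iteration 3: val = 8, num_found = 3
After iteration 4: val = 16, num_found = 4
After iteration 5: val = 32, num_found = 5
Loop ends.

Final answer: 32, 5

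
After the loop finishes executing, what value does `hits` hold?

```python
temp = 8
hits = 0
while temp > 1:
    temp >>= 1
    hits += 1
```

Let's trace through this code step by step.

Initialize: temp = 8
Initialize: hits = 0
Entering loop: while temp > 1:
After iteration 1: temp = 4, hits = 1
After iteration 2: temp = 2, hits = 2
After iteration 3: temp = 1, hits = 3
Loop ends.

Final answer: 3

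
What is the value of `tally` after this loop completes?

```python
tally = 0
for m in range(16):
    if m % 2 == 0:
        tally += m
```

Let's trace through this code step by step.

Initialize: tally = 0
Entering loop: for m in range(16):
After iteration 1: m = 0, tally = 0
After iteration 2: m = 1, tally = 0
After iteration 3: m = 2, tally = 2
After iteration 4: m = 3, tally = 2
After iteration 5: m = 4, tally = 6
After iteration 6: m = 5, tally = 6
After iteration 7: m = 6, tally = 12
After iteration 8: m = 7, tally = 12
After iteration 9: m = 8, tally = 20
After iteration 10: m = 9, tally = 20
After iteration 11: m = 10, tally = 30
After iteration 12: m = 11, tally = 30
After iteration 13: m = 12, tally = 42
After iteration 14: m = 13, tally = 42
After iteration 15: m = 14, tally = 56
After iteration 16: m = 15, tally = 56
Loop ends.

Final answer: 56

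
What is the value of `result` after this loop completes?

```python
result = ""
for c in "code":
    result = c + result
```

Let's trace through this code step by step.

Initialize: result = ''
Entering loop: for c in "code":
After iteration 1: c = 'c', result = 'c'
After iteration 2: c = 'o', result = 'oc'
After iteration 3: c = 'd', result = 'doc'
After iteration 4: c = 'e', result = 'edoc'
Loop ends.

Final answer: 'edoc'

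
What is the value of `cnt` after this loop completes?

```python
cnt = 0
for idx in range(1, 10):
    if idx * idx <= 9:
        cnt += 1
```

Let's trace through this code step by step.

Initialize: cnt = 0
Entering loop: for idx in range(1, 10):
After iteration 1: idx = 1, cnt = 1
After iteration 2: idx = 2, cnt = 2
After iteration 3: idx = 3, cnt = 3
After iteration 4: idx = 4, cnt = 3
After iteration 5: idx = 5, cnt = 3
After iteration 6: idx = 6, cnt = 3
After iteration 7: idx = 7, cnt = 3
After iteration 8: idx = 8, cnt = 3
After iteration 9: idx = 9, cnt = 3
Loop ends.

Final answer: 3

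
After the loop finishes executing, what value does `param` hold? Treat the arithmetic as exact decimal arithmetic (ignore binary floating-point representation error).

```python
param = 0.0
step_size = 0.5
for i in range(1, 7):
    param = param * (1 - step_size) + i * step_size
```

Let's trace through this code step by step.

Initialize: param = 0.0
Initialize: step_size = 0.5
Entering loop: for i in range(1, 7):
After iteration 1: i = 1, param = 0.5
After iteration 2: i = 2, param = 1.25
After iteration 3: i = 3, param = 2.125
After iteration 4: i = 4, param = 3.0625
After iteration 5: i = 5, param = 4.03125
After iteration 6: i = 6, param = 5.015625
Loop ends.

Final answer: 5.015625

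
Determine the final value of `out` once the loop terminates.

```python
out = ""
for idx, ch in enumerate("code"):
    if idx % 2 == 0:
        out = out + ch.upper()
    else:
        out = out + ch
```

Let's trace through this code step by step.

Initialize: out = ''
Entering loop: for idx, ch in enumerate("code"):
After iteration 1: idx = 0, ch = 'c', out = 'C'
After iteration 2: idx = 1, ch = 'o', out = 'Co'
After iteration 3: idx = 2, ch = 'd', out = 'CoD'
After iteration 4: idx = 3, ch = 'e', out = 'CoDe'
Loop ends.

Final answer: 'CoDe'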